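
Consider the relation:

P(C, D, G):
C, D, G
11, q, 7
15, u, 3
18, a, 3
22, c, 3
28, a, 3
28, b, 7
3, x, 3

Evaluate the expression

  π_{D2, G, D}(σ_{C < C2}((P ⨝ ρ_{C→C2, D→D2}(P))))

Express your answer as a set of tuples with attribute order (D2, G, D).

ρ[C→C2, D→D2]: schema becomes (C2, D2, G); tuples unchanged.
P ⋈ ρ_{C→C2, D→D2}(P) (natural join on G): {(11, q, 7, 11, q), (11, q, 7, 28, b), (15, u, 3, 15, u), (15, u, 3, 18, a), (15, u, 3, 22, c), (15, u, 3, 28, a), (15, u, 3, 3, x), (18, a, 3, 15, u), (18, a, 3, 18, a), (18, a, 3, 22, c), (18, a, 3, 28, a), (18, a, 3, 3, x), (22, c, 3, 15, u), (22, c, 3, 18, a), (22, c, 3, 22, c), (22, c, 3, 28, a), (22, c, 3, 3, x), (28, a, 3, 15, u), (28, a, 3, 18, a), (28, a, 3, 22, c), (28, a, 3, 28, a), (28, a, 3, 3, x), (28, b, 7, 11, q), (28, b, 7, 28, b), (3, x, 3, 15, u), (3, x, 3, 18, a), (3, x, 3, 22, c), (3, x, 3, 28, a), (3, x, 3, 3, x)}
Apply σ_{C < C2}; surviving tuples: {(11, q, 7, 28, b), (15, u, 3, 18, a), (15, u, 3, 22, c), (15, u, 3, 28, a), (18, a, 3, 22, c), (18, a, 3, 28, a), (22, c, 3, 28, a), (3, x, 3, 15, u), (3, x, 3, 18, a), (3, x, 3, 22, c), (3, x, 3, 28, a)}
Keep only column(s) D2, G, D (2 duplicate(s) eliminated): {(a, 3, a), (a, 3, c), (a, 3, u), (a, 3, x), (b, 7, q), (c, 3, a), (c, 3, u), (c, 3, x), (u, 3, x)}

{(a, 3, a), (a, 3, c), (a, 3, u), (a, 3, x), (b, 7, q), (c, 3, a), (c, 3, u), (c, 3, x), (u, 3, x)}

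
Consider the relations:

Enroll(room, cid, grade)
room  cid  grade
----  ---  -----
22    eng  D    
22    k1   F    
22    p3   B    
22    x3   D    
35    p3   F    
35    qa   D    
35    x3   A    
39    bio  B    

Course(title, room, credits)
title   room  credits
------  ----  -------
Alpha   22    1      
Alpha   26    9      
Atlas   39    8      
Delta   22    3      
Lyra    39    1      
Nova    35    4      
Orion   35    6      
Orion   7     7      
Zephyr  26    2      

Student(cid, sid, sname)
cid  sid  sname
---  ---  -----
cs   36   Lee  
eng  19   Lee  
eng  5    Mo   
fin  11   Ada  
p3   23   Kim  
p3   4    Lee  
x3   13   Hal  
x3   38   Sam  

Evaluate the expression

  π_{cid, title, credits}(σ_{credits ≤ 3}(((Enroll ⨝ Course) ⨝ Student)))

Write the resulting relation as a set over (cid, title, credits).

{(eng, Alpha, 1), (eng, Delta, 3), (p3, Alpha, 1), (p3, Delta, 3), (x3, Alpha, 1), (x3, Delta, 3)}

Joining Enroll and Course on room yields {(22, eng, D, Alpha, 1), (22, eng, D, Delta, 3), (22, k1, F, Alpha, 1), (22, k1, F, Delta, 3), (22, p3, B, Alpha, 1), (22, p3, B, Delta, 3), (22, x3, D, Alpha, 1), (22, x3, D, Delta, 3), (35, p3, F, Nova, 4), (35, p3, F, Orion, 6), (35, qa, D, Nova, 4), (35, qa, D, Orion, 6), (35, x3, A, Nova, 4), (35, x3, A, Orion, 6), (39, bio, B, Atlas, 8), (39, bio, B, Lyra, 1)}.
Joining (Enroll ⨝ Course) and Student on cid yields {(22, eng, D, Alpha, 1, 19, Lee), (22, eng, D, Alpha, 1, 5, Mo), (22, eng, D, Delta, 3, 19, Lee), (22, eng, D, Delta, 3, 5, Mo), (22, p3, B, Alpha, 1, 23, Kim), (22, p3, B, Alpha, 1, 4, Lee), (22, p3, B, Delta, 3, 23, Kim), (22, p3, B, Delta, 3, 4, Lee), (22, x3, D, Alpha, 1, 13, Hal), (22, x3, D, Alpha, 1, 38, Sam), (22, x3, D, Delta, 3, 13, Hal), (22, x3, D, Delta, 3, 38, Sam), (35, p3, F, Nova, 4, 23, Kim), (35, p3, F, Nova, 4, 4, Lee), (35, p3, F, Orion, 6, 23, Kim), (35, p3, F, Orion, 6, 4, Lee), (35, x3, A, Nova, 4, 13, Hal), (35, x3, A, Nova, 4, 38, Sam), (35, x3, A, Orion, 6, 13, Hal), (35, x3, A, Orion, 6, 38, Sam)}.
Apply σ_{credits ≤ 3}; surviving tuples: {(22, eng, D, Alpha, 1, 19, Lee), (22, eng, D, Alpha, 1, 5, Mo), (22, eng, D, Delta, 3, 19, Lee), (22, eng, D, Delta, 3, 5, Mo), (22, p3, B, Alpha, 1, 23, Kim), (22, p3, B, Alpha, 1, 4, Lee), (22, p3, B, Delta, 3, 23, Kim), (22, p3, B, Delta, 3, 4, Lee), (22, x3, D, Alpha, 1, 13, Hal), (22, x3, D, Alpha, 1, 38, Sam), (22, x3, D, Delta, 3, 13, Hal), (22, x3, D, Delta, 3, 38, Sam)}
Keep only column(s) cid, title, credits (6 duplicate(s) eliminated): {(eng, Alpha, 1), (eng, Delta, 3), (p3, Alpha, 1), (p3, Delta, 3), (x3, Alpha, 1), (x3, Delta, 3)}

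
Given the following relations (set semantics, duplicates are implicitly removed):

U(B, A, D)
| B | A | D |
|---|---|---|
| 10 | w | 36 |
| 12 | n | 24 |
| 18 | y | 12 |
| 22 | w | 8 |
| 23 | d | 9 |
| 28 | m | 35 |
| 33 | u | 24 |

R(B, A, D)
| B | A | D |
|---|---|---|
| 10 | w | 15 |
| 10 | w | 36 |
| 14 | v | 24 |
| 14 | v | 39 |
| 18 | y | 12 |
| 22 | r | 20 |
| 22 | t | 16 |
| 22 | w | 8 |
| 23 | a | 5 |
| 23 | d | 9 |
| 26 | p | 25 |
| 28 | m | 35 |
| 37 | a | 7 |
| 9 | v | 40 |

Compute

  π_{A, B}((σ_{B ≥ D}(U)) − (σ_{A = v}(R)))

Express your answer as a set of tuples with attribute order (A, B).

{(d, 23), (u, 33), (w, 22), (y, 18)}

σ[B ≥ D]: keep tuples satisfying B ≥ D → {(18, y, 12), (22, w, 8), (23, d, 9), (33, u, 24)}
σ[A = v]: keep tuples satisfying A = v → {(14, v, 24), (14, v, 39), (9, v, 40)}
Set difference of the two operands is {(18, y, 12), (22, w, 8), (23, d, 9), (33, u, 24)}.
π_{A, B} gives {(d, 23), (u, 33), (w, 22), (y, 18)}.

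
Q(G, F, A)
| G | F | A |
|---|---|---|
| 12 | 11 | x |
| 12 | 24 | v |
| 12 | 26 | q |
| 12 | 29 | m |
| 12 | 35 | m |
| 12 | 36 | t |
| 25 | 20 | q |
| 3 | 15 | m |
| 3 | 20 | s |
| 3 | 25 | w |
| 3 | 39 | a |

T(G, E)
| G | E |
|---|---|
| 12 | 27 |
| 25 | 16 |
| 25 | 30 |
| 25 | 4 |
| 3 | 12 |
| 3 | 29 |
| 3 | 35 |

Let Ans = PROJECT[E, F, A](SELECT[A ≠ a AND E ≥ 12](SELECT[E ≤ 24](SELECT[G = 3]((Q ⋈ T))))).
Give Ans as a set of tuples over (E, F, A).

Natural join on G: {(12, 11, x, 27), (12, 24, v, 27), (12, 26, q, 27), (12, 29, m, 27), (12, 35, m, 27), (12, 36, t, 27), (25, 20, q, 16), (25, 20, q, 30), (25, 20, q, 4), (3, 15, m, 12), (3, 15, m, 29), (3, 15, m, 35), (3, 20, s, 12), (3, 20, s, 29), (3, 20, s, 35), (3, 25, w, 12), (3, 25, w, 29), (3, 25, w, 35), (3, 39, a, 12), (3, 39, a, 29), (3, 39, a, 35)}
Filtering on G = 3 leaves {(3, 15, m, 12), (3, 15, m, 29), (3, 15, m, 35), (3, 20, s, 12), (3, 20, s, 29), (3, 20, s, 35), (3, 25, w, 12), (3, 25, w, 29), (3, 25, w, 35), (3, 39, a, 12), (3, 39, a, 29), (3, 39, a, 35)}.
Filtering on E ≤ 24 leaves {(3, 15, m, 12), (3, 20, s, 12), (3, 25, w, 12), (3, 39, a, 12)}.
Filtering on A ≠ a AND E ≥ 12 leaves {(3, 15, m, 12), (3, 20, s, 12), (3, 25, w, 12)}.
π_{E, F, A} gives {(12, 15, m), (12, 20, s), (12, 25, w)}.

{(12, 15, m), (12, 20, s), (12, 25, w)}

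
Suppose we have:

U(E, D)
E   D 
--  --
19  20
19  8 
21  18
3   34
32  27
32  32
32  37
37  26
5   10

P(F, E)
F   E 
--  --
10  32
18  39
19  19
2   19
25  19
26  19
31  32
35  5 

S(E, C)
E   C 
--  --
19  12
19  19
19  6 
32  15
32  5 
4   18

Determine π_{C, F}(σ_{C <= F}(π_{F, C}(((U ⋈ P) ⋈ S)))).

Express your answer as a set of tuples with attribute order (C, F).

{(12, 19), (12, 25), (12, 26), (15, 31), (19, 19), (19, 25), (19, 26), (5, 10), (5, 31), (6, 19), (6, 25), (6, 26)}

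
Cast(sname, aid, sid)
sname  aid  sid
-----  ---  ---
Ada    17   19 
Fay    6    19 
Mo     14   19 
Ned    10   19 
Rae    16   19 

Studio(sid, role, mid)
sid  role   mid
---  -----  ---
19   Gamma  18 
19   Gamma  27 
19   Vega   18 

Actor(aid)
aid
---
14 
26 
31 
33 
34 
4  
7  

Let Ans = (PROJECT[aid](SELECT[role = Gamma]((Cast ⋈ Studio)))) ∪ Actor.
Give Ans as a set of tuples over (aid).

Cast ⋈ Studio (natural join on sid): {(Ada, 17, 19, Gamma, 18), (Ada, 17, 19, Gamma, 27), (Ada, 17, 19, Vega, 18), (Fay, 6, 19, Gamma, 18), (Fay, 6, 19, Gamma, 27), (Fay, 6, 19, Vega, 18), (Mo, 14, 19, Gamma, 18), (Mo, 14, 19, Gamma, 27), (Mo, 14, 19, Vega, 18), (Ned, 10, 19, Gamma, 18), (Ned, 10, 19, Gamma, 27), (Ned, 10, 19, Vega, 18), (Rae, 16, 19, Gamma, 18), (Rae, 16, 19, Gamma, 27), (Rae, 16, 19, Vega, 18)}
Filtering on role = Gamma leaves {(Ada, 17, 19, Gamma, 18), (Ada, 17, 19, Gamma, 27), (Fay, 6, 19, Gamma, 18), (Fay, 6, 19, Gamma, 27), (Mo, 14, 19, Gamma, 18), (Mo, 14, 19, Gamma, 27), (Ned, 10, 19, Gamma, 18), (Ned, 10, 19, Gamma, 27), (Rae, 16, 19, Gamma, 18), (Rae, 16, 19, Gamma, 27)}.
Projecting to aid (5 duplicate(s) eliminated): {10, 14, 16, 17, 6}
Union: {10, 14, 16, 17, 6} with {14, 26, 31, 33, 34, 4, 7} → {10, 14, 16, 17, 26, 31, 33, 34, 4, 6, 7}

{10, 14, 16, 17, 26, 31, 33, 34, 4, 6, 7}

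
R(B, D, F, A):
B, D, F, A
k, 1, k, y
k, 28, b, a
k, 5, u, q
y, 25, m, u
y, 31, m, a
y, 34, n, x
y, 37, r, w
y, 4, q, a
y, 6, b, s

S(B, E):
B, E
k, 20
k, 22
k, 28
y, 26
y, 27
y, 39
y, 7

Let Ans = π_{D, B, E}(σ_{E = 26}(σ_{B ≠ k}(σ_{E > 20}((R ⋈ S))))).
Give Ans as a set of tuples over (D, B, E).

Natural join on B: {(k, 1, k, y, 20), (k, 1, k, y, 22), (k, 1, k, y, 28), (k, 28, b, a, 20), (k, 28, b, a, 22), (k, 28, b, a, 28), (k, 5, u, q, 20), (k, 5, u, q, 22), (k, 5, u, q, 28), (y, 25, m, u, 26), (y, 25, m, u, 27), (y, 25, m, u, 39), (y, 25, m, u, 7), (y, 31, m, a, 26), (y, 31, m, a, 27), (y, 31, m, a, 39), (y, 31, m, a, 7), (y, 34, n, x, 26), (y, 34, n, x, 27), (y, 34, n, x, 39), (y, 34, n, x, 7), (y, 37, r, w, 26), (y, 37, r, w, 27), (y, 37, r, w, 39), (y, 37, r, w, 7), (y, 4, q, a, 26), (y, 4, q, a, 27), (y, 4, q, a, 39), (y, 4, q, a, 7), (y, 6, b, s, 26), (y, 6, b, s, 27), (y, 6, b, s, 39), (y, 6, b, s, 7)}
Selection E > 20: {(k, 1, k, y, 22), (k, 1, k, y, 28), (k, 28, b, a, 22), (k, 28, b, a, 28), (k, 5, u, q, 22), (k, 5, u, q, 28), (y, 25, m, u, 26), (y, 25, m, u, 27), (y, 25, m, u, 39), (y, 31, m, a, 26), (y, 31, m, a, 27), (y, 31, m, a, 39), (y, 34, n, x, 26), (y, 34, n, x, 27), (y, 34, n, x, 39), (y, 37, r, w, 26), (y, 37, r, w, 27), (y, 37, r, w, 39), (y, 4, q, a, 26), (y, 4, q, a, 27), (y, 4, q, a, 39), (y, 6, b, s, 26), (y, 6, b, s, 27), (y, 6, b, s, 39)}
Selection B ≠ k: {(y, 25, m, u, 26), (y, 25, m, u, 27), (y, 25, m, u, 39), (y, 31, m, a, 26), (y, 31, m, a, 27), (y, 31, m, a, 39), (y, 34, n, x, 26), (y, 34, n, x, 27), (y, 34, n, x, 39), (y, 37, r, w, 26), (y, 37, r, w, 27), (y, 37, r, w, 39), (y, 4, q, a, 26), (y, 4, q, a, 27), (y, 4, q, a, 39), (y, 6, b, s, 26), (y, 6, b, s, 27), (y, 6, b, s, 39)}
Selection E = 26: {(y, 25, m, u, 26), (y, 31, m, a, 26), (y, 34, n, x, 26), (y, 37, r, w, 26), (y, 4, q, a, 26), (y, 6, b, s, 26)}
π[D, B, E]: project onto (D, B, E) → {(25, y, 26), (31, y, 26), (34, y, 26), (37, y, 26), (4, y, 26), (6, y, 26)}

{(25, y, 26), (31, y, 26), (34, y, 26), (37, y, 26), (4, y, 26), (6, y, 26)}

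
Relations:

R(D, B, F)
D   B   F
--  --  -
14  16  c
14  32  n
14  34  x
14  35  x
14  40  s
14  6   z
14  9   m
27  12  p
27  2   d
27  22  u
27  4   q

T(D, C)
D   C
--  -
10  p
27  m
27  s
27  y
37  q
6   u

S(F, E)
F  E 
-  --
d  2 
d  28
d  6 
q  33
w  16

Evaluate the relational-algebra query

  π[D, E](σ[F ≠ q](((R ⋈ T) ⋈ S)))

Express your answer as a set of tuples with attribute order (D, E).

{(27, 2), (27, 28), (27, 6)}

Natural join on D: {(27, 12, p, m), (27, 12, p, s), (27, 12, p, y), (27, 2, d, m), (27, 2, d, s), (27, 2, d, y), (27, 22, u, m), (27, 22, u, s), (27, 22, u, y), (27, 4, q, m), (27, 4, q, s), (27, 4, q, y)}
Natural join on F: {(27, 2, d, m, 2), (27, 2, d, m, 28), (27, 2, d, m, 6), (27, 2, d, s, 2), (27, 2, d, s, 28), (27, 2, d, s, 6), (27, 2, d, y, 2), (27, 2, d, y, 28), (27, 2, d, y, 6), (27, 4, q, m, 33), (27, 4, q, s, 33), (27, 4, q, y, 33)}
Selection F ≠ q: {(27, 2, d, m, 2), (27, 2, d, m, 28), (27, 2, d, m, 6), (27, 2, d, s, 2), (27, 2, d, s, 28), (27, 2, d, s, 6), (27, 2, d, y, 2), (27, 2, d, y, 28), (27, 2, d, y, 6)}
Keep only column(s) D, E (6 duplicate(s) eliminated): {(27, 2), (27, 28), (27, 6)}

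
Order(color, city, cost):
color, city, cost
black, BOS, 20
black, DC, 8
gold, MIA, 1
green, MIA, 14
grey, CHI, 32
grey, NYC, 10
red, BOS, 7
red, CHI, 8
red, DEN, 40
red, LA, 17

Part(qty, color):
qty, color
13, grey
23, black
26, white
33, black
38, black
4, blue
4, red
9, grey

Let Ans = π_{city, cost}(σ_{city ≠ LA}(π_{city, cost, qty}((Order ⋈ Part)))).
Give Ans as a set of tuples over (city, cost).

{(BOS, 20), (BOS, 7), (CHI, 32), (CHI, 8), (DC, 8), (DEN, 40), (NYC, 10)}

Joining Order and Part on color yields {(black, BOS, 20, 23), (black, BOS, 20, 33), (black, BOS, 20, 38), (black, DC, 8, 23), (black, DC, 8, 33), (black, DC, 8, 38), (grey, CHI, 32, 13), (grey, CHI, 32, 9), (grey, NYC, 10, 13), (grey, NYC, 10, 9), (red, BOS, 7, 4), (red, CHI, 8, 4), (red, DEN, 40, 4), (red, LA, 17, 4)}.
π[city, cost, qty]: project onto (city, cost, qty) → {(BOS, 20, 23), (BOS, 20, 33), (BOS, 20, 38), (BOS, 7, 4), (CHI, 32, 13), (CHI, 32, 9), (CHI, 8, 4), (DC, 8, 23), (DC, 8, 33), (DC, 8, 38), (DEN, 40, 4), (LA, 17, 4), (NYC, 10, 13), (NYC, 10, 9)}
Apply σ_{city ≠ LA}; surviving tuples: {(BOS, 20, 23), (BOS, 20, 33), (BOS, 20, 38), (BOS, 7, 4), (CHI, 32, 13), (CHI, 32, 9), (CHI, 8, 4), (DC, 8, 23), (DC, 8, 33), (DC, 8, 38), (DEN, 40, 4), (NYC, 10, 13), (NYC, 10, 9)}
π[city, cost]: project onto (city, cost) (6 duplicate(s) eliminated) → {(BOS, 20), (BOS, 7), (CHI, 32), (CHI, 8), (DC, 8), (DEN, 40), (NYC, 10)}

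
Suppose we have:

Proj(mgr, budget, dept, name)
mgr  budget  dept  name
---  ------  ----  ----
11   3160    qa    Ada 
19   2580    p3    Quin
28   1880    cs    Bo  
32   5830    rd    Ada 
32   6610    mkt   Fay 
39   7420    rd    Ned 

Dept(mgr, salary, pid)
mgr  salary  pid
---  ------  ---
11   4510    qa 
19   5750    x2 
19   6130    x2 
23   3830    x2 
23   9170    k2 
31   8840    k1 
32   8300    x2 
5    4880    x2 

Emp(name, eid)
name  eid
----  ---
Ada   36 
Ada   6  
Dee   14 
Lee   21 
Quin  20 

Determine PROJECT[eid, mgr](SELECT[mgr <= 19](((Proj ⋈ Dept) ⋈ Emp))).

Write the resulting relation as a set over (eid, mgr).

Joining Proj and Dept on mgr yields {(11, 3160, qa, Ada, 4510, qa), (19, 2580, p3, Quin, 5750, x2), (19, 2580, p3, Quin, 6130, x2), (32, 5830, rd, Ada, 8300, x2), (32, 6610, mkt, Fay, 8300, x2)}.
Joining (Proj ⋈ Dept) and Emp on name yields {(11, 3160, qa, Ada, 4510, qa, 36), (11, 3160, qa, Ada, 4510, qa, 6), (19, 2580, p3, Quin, 5750, x2, 20), (19, 2580, p3, Quin, 6130, x2, 20), (32, 5830, rd, Ada, 8300, x2, 36), (32, 5830, rd, Ada, 8300, x2, 6)}.
Apply σ_{mgr <= 19}; surviving tuples: {(11, 3160, qa, Ada, 4510, qa, 36), (11, 3160, qa, Ada, 4510, qa, 6), (19, 2580, p3, Quin, 5750, x2, 20), (19, 2580, p3, Quin, 6130, x2, 20)}
π[eid, mgr]: project onto (eid, mgr) (1 duplicate(s) eliminated) → {(20, 19), (36, 11), (6, 11)}

{(20, 19), (36, 11), (6, 11)}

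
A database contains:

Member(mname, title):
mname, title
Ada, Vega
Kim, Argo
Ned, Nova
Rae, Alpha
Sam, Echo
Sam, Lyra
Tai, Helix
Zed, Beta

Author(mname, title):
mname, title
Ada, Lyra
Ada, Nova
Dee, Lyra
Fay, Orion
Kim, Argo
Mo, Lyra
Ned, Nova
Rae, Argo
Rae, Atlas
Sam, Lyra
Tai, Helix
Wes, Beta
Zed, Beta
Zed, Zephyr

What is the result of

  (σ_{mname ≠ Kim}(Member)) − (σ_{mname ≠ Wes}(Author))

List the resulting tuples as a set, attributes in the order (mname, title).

{(Ada, Vega), (Rae, Alpha), (Sam, Echo)}

Selection mname ≠ Kim: {(Ada, Vega), (Ned, Nova), (Rae, Alpha), (Sam, Echo), (Sam, Lyra), (Tai, Helix), (Zed, Beta)}
Selection mname ≠ Wes: {(Ada, Lyra), (Ada, Nova), (Dee, Lyra), (Fay, Orion), (Kim, Argo), (Mo, Lyra), (Ned, Nova), (Rae, Argo), (Rae, Atlas), (Sam, Lyra), (Tai, Helix), (Zed, Beta), (Zed, Zephyr)}
Difference: {(Ada, Vega), (Ned, Nova), (Rae, Alpha), (Sam, Echo), (Sam, Lyra), (Tai, Helix), (Zed, Beta)} with {(Ada, Lyra), (Ada, Nova), (Dee, Lyra), (Fay, Orion), (Kim, Argo), (Mo, Lyra), (Ned, Nova), (Rae, Argo), (Rae, Atlas), (Sam, Lyra), (Tai, Helix), (Zed, Beta), (Zed, Zephyr)} → {(Ada, Vega), (Rae, Alpha), (Sam, Echo)}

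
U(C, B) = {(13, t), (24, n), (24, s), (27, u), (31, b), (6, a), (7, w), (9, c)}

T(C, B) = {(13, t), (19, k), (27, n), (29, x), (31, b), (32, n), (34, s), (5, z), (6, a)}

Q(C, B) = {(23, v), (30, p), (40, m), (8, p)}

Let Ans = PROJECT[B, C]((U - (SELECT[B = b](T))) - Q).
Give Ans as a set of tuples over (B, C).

Filtering on B = b leaves {(31, b)}.
Difference: {(13, t), (24, n), (24, s), (27, u), (31, b), (6, a), (7, w), (9, c)} with {(31, b)} → {(13, t), (24, n), (24, s), (27, u), (6, a), (7, w), (9, c)}
Difference: {(13, t), (24, n), (24, s), (27, u), (6, a), (7, w), (9, c)} with {(23, v), (30, p), (40, m), (8, p)} → {(13, t), (24, n), (24, s), (27, u), (6, a), (7, w), (9, c)}
π[B, C]: project onto (B, C) → {(a, 6), (c, 9), (n, 24), (s, 24), (t, 13), (u, 27), (w, 7)}

{(a, 6), (c, 9), (n, 24), (s, 24), (t, 13), (u, 27), (w, 7)}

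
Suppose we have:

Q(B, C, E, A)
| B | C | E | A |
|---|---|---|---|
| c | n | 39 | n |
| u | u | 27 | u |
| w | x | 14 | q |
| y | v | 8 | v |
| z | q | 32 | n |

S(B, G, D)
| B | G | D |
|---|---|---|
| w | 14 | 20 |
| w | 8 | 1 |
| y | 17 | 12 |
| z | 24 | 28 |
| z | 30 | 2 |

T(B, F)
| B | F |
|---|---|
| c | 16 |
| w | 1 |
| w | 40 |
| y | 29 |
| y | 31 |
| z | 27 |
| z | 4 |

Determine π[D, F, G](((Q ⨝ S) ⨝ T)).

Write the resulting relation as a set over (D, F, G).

{(1, 1, 8), (1, 40, 8), (12, 29, 17), (12, 31, 17), (2, 27, 30), (2, 4, 30), (20, 1, 14), (20, 40, 14), (28, 27, 24), (28, 4, 24)}

Q ⋈ S (natural join on B): {(w, x, 14, q, 14, 20), (w, x, 14, q, 8, 1), (y, v, 8, v, 17, 12), (z, q, 32, n, 24, 28), (z, q, 32, n, 30, 2)}
(Q ⨝ S) ⋈ T (natural join on B): {(w, x, 14, q, 14, 20, 1), (w, x, 14, q, 14, 20, 40), (w, x, 14, q, 8, 1, 1), (w, x, 14, q, 8, 1, 40), (y, v, 8, v, 17, 12, 29), (y, v, 8, v, 17, 12, 31), (z, q, 32, n, 24, 28, 27), (z, q, 32, n, 24, 28, 4), (z, q, 32, n, 30, 2, 27), (z, q, 32, n, 30, 2, 4)}
π_{D, F, G} gives {(1, 1, 8), (1, 40, 8), (12, 29, 17), (12, 31, 17), (2, 27, 30), (2, 4, 30), (20, 1, 14), (20, 40, 14), (28, 27, 24), (28, 4, 24)}.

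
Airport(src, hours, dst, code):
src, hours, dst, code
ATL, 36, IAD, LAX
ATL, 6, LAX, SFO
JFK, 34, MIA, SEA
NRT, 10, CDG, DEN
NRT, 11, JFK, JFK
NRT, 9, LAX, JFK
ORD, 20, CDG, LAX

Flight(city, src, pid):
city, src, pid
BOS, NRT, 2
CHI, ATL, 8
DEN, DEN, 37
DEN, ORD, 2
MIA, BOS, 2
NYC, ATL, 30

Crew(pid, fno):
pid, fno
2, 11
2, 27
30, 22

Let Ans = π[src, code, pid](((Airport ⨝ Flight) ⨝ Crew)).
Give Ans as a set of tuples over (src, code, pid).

Joining Airport and Flight on src yields {(ATL, 36, IAD, LAX, CHI, 8), (ATL, 36, IAD, LAX, NYC, 30), (ATL, 6, LAX, SFO, CHI, 8), (ATL, 6, LAX, SFO, NYC, 30), (NRT, 10, CDG, DEN, BOS, 2), (NRT, 11, JFK, JFK, BOS, 2), (NRT, 9, LAX, JFK, BOS, 2), (ORD, 20, CDG, LAX, DEN, 2)}.
Joining (Airport ⨝ Flight) and Crew on pid yields {(ATL, 36, IAD, LAX, NYC, 30, 22), (ATL, 6, LAX, SFO, NYC, 30, 22), (NRT, 10, CDG, DEN, BOS, 2, 11), (NRT, 10, CDG, DEN, BOS, 2, 27), (NRT, 11, JFK, JFK, BOS, 2, 11), (NRT, 11, JFK, JFK, BOS, 2, 27), (NRT, 9, LAX, JFK, BOS, 2, 11), (NRT, 9, LAX, JFK, BOS, 2, 27), (ORD, 20, CDG, LAX, DEN, 2, 11), (ORD, 20, CDG, LAX, DEN, 2, 27)}.
Keep only column(s) src, code, pid (5 duplicate(s) eliminated): {(ATL, LAX, 30), (ATL, SFO, 30), (NRT, DEN, 2), (NRT, JFK, 2), (ORD, LAX, 2)}

{(ATL, LAX, 30), (ATL, SFO, 30), (NRT, DEN, 2), (NRT, JFK, 2), (ORD, LAX, 2)}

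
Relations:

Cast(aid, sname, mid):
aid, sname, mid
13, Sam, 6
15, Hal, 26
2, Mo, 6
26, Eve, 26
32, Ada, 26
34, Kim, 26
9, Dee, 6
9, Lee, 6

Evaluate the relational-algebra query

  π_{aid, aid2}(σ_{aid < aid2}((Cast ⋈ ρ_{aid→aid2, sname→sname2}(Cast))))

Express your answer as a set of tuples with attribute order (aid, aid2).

{(15, 26), (15, 32), (15, 34), (2, 13), (2, 9), (26, 32), (26, 34), (32, 34), (9, 13)}

ρ[aid→aid2, sname→sname2]: schema becomes (aid2, sname2, mid); tuples unchanged.
Natural join on mid: {(13, Sam, 6, 13, Sam), (13, Sam, 6, 2, Mo), (13, Sam, 6, 9, Dee), (13, Sam, 6, 9, Lee), (15, Hal, 26, 15, Hal), (15, Hal, 26, 26, Eve), (15, Hal, 26, 32, Ada), (15, Hal, 26, 34, Kim), (2, Mo, 6, 13, Sam), (2, Mo, 6, 2, Mo), (2, Mo, 6, 9, Dee), (2, Mo, 6, 9, Lee), (26, Eve, 26, 15, Hal), (26, Eve, 26, 26, Eve), (26, Eve, 26, 32, Ada), (26, Eve, 26, 34, Kim), (32, Ada, 26, 15, Hal), (32, Ada, 26, 26, Eve), (32, Ada, 26, 32, Ada), (32, Ada, 26, 34, Kim), (34, Kim, 26, 15, Hal), (34, Kim, 26, 26, Eve), (34, Kim, 26, 32, Ada), (34, Kim, 26, 34, Kim), (9, Dee, 6, 13, Sam), (9, Dee, 6, 2, Mo), (9, Dee, 6, 9, Dee), (9, Dee, 6, 9, Lee), (9, Lee, 6, 13, Sam), (9, Lee, 6, 2, Mo), (9, Lee, 6, 9, Dee), (9, Lee, 6, 9, Lee)}
Apply σ_{aid < aid2}; surviving tuples: {(15, Hal, 26, 26, Eve), (15, Hal, 26, 32, Ada), (15, Hal, 26, 34, Kim), (2, Mo, 6, 13, Sam), (2, Mo, 6, 9, Dee), (2, Mo, 6, 9, Lee), (26, Eve, 26, 32, Ada), (26, Eve, 26, 34, Kim), (32, Ada, 26, 34, Kim), (9, Dee, 6, 13, Sam), (9, Lee, 6, 13, Sam)}
Projecting to aid, aid2 (2 duplicate(s) eliminated): {(15, 26), (15, 32), (15, 34), (2, 13), (2, 9), (26, 32), (26, 34), (32, 34), (9, 13)}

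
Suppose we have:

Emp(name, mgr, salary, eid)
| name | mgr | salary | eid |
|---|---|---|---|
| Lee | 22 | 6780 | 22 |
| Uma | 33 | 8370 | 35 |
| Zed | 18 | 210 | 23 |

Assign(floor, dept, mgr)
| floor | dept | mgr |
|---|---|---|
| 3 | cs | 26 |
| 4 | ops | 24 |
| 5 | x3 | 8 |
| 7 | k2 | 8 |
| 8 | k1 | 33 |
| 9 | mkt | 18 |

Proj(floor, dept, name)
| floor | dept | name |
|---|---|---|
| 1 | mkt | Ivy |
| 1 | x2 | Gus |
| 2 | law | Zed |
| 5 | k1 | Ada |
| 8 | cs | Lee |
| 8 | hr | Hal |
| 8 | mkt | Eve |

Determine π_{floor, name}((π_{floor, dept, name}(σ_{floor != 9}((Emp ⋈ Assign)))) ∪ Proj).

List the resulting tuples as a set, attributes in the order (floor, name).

Emp ⋈ Assign (natural join on mgr): {(Uma, 33, 8370, 35, 8, k1), (Zed, 18, 210, 23, 9, mkt)}
Apply σ_{floor != 9}; surviving tuples: {(Uma, 33, 8370, 35, 8, k1)}
Keep only column(s) floor, dept, name: {(8, k1, Uma)}
Union: {(8, k1, Uma)} with {(1, mkt, Ivy), (1, x2, Gus), (2, law, Zed), (5, k1, Ada), (8, cs, Lee), (8, hr, Hal), (8, mkt, Eve)} → {(1, mkt, Ivy), (1, x2, Gus), (2, law, Zed), (5, k1, Ada), (8, cs, Lee), (8, hr, Hal), (8, k1, Uma), (8, mkt, Eve)}
Keep only column(s) floor, name: {(1, Gus), (1, Ivy), (2, Zed), (5, Ada), (8, Eve), (8, Hal), (8, Lee), (8, Uma)}

{(1, Gus), (1, Ivy), (2, Zed), (5, Ada), (8, Eve), (8, Hal), (8, Lee), (8, Uma)}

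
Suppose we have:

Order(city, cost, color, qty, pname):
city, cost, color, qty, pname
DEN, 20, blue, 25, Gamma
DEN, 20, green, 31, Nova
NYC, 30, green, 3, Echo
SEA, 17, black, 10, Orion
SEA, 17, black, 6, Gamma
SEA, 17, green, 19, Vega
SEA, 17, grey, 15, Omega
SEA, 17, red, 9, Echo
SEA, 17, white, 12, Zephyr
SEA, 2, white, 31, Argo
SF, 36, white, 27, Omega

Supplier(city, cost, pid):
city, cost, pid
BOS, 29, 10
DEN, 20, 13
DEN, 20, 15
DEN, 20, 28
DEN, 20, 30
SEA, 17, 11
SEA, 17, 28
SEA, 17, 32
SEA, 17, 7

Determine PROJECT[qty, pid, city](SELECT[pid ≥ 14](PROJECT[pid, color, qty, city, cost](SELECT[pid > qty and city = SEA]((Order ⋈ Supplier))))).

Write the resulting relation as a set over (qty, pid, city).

{(10, 28, SEA), (10, 32, SEA), (12, 28, SEA), (12, 32, SEA), (15, 28, SEA), (15, 32, SEA), (19, 28, SEA), (19, 32, SEA), (6, 28, SEA), (6, 32, SEA), (9, 28, SEA), (9, 32, SEA)}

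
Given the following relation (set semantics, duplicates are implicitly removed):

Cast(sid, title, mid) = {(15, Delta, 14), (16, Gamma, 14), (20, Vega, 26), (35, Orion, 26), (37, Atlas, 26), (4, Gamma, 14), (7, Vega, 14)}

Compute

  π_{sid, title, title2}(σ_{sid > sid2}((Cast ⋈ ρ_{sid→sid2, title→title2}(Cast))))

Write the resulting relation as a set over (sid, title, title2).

ρ[sid→sid2, title→title2]: schema becomes (sid2, title2, mid); tuples unchanged.
Joining Cast and ρ_{sid→sid2, title→title2}(Cast) on mid yields {(15, Delta, 14, 15, Delta), (15, Delta, 14, 16, Gamma), (15, Delta, 14, 4, Gamma), (15, Delta, 14, 7, Vega), (16, Gamma, 14, 15, Delta), (16, Gamma, 14, 16, Gamma), (16, Gamma, 14, 4, Gamma), (16, Gamma, 14, 7, Vega), (20, Vega, 26, 20, Vega), (20, Vega, 26, 35, Orion), (20, Vega, 26, 37, Atlas), (35, Orion, 26, 20, Vega), (35, Orion, 26, 35, Orion), (35, Orion, 26, 37, Atlas), (37, Atlas, 26, 20, Vega), (37, Atlas, 26, 35, Orion), (37, Atlas, 26, 37, Atlas), (4, Gamma, 14, 15, Delta), (4, Gamma, 14, 16, Gamma), (4, Gamma, 14, 4, Gamma), (4, Gamma, 14, 7, Vega), (7, Vega, 14, 15, Delta), (7, Vega, 14, 16, Gamma), (7, Vega, 14, 4, Gamma), (7, Vega, 14, 7, Vega)}.
σ[sid > sid2]: keep tuples satisfying sid > sid2 → {(15, Delta, 14, 4, Gamma), (15, Delta, 14, 7, Vega), (16, Gamma, 14, 15, Delta), (16, Gamma, 14, 4, Gamma), (16, Gamma, 14, 7, Vega), (35, Orion, 26, 20, Vega), (37, Atlas, 26, 20, Vega), (37, Atlas, 26, 35, Orion), (7, Vega, 14, 4, Gamma)}
Keep only column(s) sid, title, title2: {(15, Delta, Gamma), (15, Delta, Vega), (16, Gamma, Delta), (16, Gamma, Gamma), (16, Gamma, Vega), (35, Orion, Vega), (37, Atlas, Orion), (37, Atlas, Vega), (7, Vega, Gamma)}

{(15, Delta, Gamma), (15, Delta, Vega), (16, Gamma, Delta), (16, Gamma, Gamma), (16, Gamma, Vega), (35, Orion, Vega), (37, Atlas, Orion), (37, Atlas, Vega), (7, Vega, Gamma)}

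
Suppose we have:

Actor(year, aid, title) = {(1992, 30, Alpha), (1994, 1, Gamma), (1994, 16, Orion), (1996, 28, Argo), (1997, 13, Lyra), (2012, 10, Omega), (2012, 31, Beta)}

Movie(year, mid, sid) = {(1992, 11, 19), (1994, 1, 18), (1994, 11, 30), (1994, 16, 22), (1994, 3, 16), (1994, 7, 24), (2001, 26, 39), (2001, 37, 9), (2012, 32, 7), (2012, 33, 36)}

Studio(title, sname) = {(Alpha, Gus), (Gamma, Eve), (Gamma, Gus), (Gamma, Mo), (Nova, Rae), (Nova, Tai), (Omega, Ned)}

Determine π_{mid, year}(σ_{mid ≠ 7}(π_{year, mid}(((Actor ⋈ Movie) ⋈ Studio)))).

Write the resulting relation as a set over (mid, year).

{(1, 1994), (11, 1992), (11, 1994), (16, 1994), (3, 1994), (32, 2012), (33, 2012)}

Joining Actor and Movie on year yields {(1992, 30, Alpha, 11, 19), (1994, 1, Gamma, 1, 18), (1994, 1, Gamma, 11, 30), (1994, 1, Gamma, 16, 22), (1994, 1, Gamma, 3, 16), (1994, 1, Gamma, 7, 24), (1994, 16, Orion, 1, 18), (1994, 16, Orion, 11, 30), (1994, 16, Orion, 16, 22), (1994, 16, Orion, 3, 16), (1994, 16, Orion, 7, 24), (2012, 10, Omega, 32, 7), (2012, 10, Omega, 33, 36), (2012, 31, Beta, 32, 7), (2012, 31, Beta, 33, 36)}.
Joining (Actor ⋈ Movie) and Studio on title yields {(1992, 30, Alpha, 11, 19, Gus), (1994, 1, Gamma, 1, 18, Eve), (1994, 1, Gamma, 1, 18, Gus), (1994, 1, Gamma, 1, 18, Mo), (1994, 1, Gamma, 11, 30, Eve), (1994, 1, Gamma, 11, 30, Gus), (1994, 1, Gamma, 11, 30, Mo), (1994, 1, Gamma, 16, 22, Eve), (1994, 1, Gamma, 16, 22, Gus), (1994, 1, Gamma, 16, 22, Mo), (1994, 1, Gamma, 3, 16, Eve), (1994, 1, Gamma, 3, 16, Gus), (1994, 1, Gamma, 3, 16, Mo), (1994, 1, Gamma, 7, 24, Eve), (1994, 1, Gamma, 7, 24, Gus), (1994, 1, Gamma, 7, 24, Mo), (2012, 10, Omega, 32, 7, Ned), (2012, 10, Omega, 33, 36, Ned)}.
Keep only column(s) year, mid (10 duplicate(s) eliminated): {(1992, 11), (1994, 1), (1994, 11), (1994, 16), (1994, 3), (1994, 7), (2012, 32), (2012, 33)}
Selection mid ≠ 7: {(1992, 11), (1994, 1), (1994, 11), (1994, 16), (1994, 3), (2012, 32), (2012, 33)}
Keep only column(s) mid, year: {(1, 1994), (11, 1992), (11, 1994), (16, 1994), (3, 1994), (32, 2012), (33, 2012)}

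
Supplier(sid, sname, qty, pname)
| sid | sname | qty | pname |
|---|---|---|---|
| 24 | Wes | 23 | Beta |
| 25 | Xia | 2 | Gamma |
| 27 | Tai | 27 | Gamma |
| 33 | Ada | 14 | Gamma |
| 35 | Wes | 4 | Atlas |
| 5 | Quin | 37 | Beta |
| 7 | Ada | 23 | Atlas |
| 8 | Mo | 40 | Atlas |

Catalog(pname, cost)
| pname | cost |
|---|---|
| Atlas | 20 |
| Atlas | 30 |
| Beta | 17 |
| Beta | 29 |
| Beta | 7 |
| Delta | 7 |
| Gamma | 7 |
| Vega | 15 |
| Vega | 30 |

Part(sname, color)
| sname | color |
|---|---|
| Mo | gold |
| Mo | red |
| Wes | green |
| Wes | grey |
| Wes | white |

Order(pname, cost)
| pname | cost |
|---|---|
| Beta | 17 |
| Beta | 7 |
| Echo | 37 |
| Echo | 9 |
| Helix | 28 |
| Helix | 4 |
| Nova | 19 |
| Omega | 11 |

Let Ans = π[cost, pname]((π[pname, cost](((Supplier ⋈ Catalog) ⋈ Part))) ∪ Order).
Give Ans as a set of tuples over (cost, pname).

{(11, Omega), (17, Beta), (19, Nova), (20, Atlas), (28, Helix), (29, Beta), (30, Atlas), (37, Echo), (4, Helix), (7, Beta), (9, Echo)}

Joining Supplier and Catalog on pname yields {(24, Wes, 23, Beta, 17), (24, Wes, 23, Beta, 29), (24, Wes, 23, Beta, 7), (25, Xia, 2, Gamma, 7), (27, Tai, 27, Gamma, 7), (33, Ada, 14, Gamma, 7), (35, Wes, 4, Atlas, 20), (35, Wes, 4, Atlas, 30), (5, Quin, 37, Beta, 17), (5, Quin, 37, Beta, 29), (5, Quin, 37, Beta, 7), (7, Ada, 23, Atlas, 20), (7, Ada, 23, Atlas, 30), (8, Mo, 40, Atlas, 20), (8, Mo, 40, Atlas, 30)}.
Joining (Supplier ⋈ Catalog) and Part on sname yields {(24, Wes, 23, Beta, 17, green), (24, Wes, 23, Beta, 17, grey), (24, Wes, 23, Beta, 17, white), (24, Wes, 23, Beta, 29, green), (24, Wes, 23, Beta, 29, grey), (24, Wes, 23, Beta, 29, white), (24, Wes, 23, Beta, 7, green), (24, Wes, 23, Beta, 7, grey), (24, Wes, 23, Beta, 7, white), (35, Wes, 4, Atlas, 20, green), (35, Wes, 4, Atlas, 20, grey), (35, Wes, 4, Atlas, 20, white), (35, Wes, 4, Atlas, 30, green), (35, Wes, 4, Atlas, 30, grey), (35, Wes, 4, Atlas, 30, white), (8, Mo, 40, Atlas, 20, gold), (8, Mo, 40, Atlas, 20, red), (8, Mo, 40, Atlas, 30, gold), (8, Mo, 40, Atlas, 30, red)}.
Projecting to pname, cost (14 duplicate(s) eliminated): {(Atlas, 20), (Atlas, 30), (Beta, 17), (Beta, 29), (Beta, 7)}
Taking the union: {(Atlas, 20), (Atlas, 30), (Beta, 17), (Beta, 29), (Beta, 7), (Echo, 37), (Echo, 9), (Helix, 28), (Helix, 4), (Nova, 19), (Omega, 11)}
Projecting to cost, pname: {(11, Omega), (17, Beta), (19, Nova), (20, Atlas), (28, Helix), (29, Beta), (30, Atlas), (37, Echo), (4, Helix), (7, Beta), (9, Echo)}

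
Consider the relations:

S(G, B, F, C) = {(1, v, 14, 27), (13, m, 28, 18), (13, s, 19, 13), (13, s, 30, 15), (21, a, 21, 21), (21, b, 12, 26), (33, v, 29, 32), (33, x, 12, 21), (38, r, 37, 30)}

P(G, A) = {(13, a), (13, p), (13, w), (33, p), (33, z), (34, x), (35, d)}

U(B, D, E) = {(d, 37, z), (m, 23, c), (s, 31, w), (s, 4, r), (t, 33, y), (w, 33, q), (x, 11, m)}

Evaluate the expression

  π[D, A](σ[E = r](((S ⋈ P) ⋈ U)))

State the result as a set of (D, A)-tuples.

S ⋈ P (natural join on G): {(13, m, 28, 18, a), (13, m, 28, 18, p), (13, m, 28, 18, w), (13, s, 19, 13, a), (13, s, 19, 13, p), (13, s, 19, 13, w), (13, s, 30, 15, a), (13, s, 30, 15, p), (13, s, 30, 15, w), (33, v, 29, 32, p), (33, v, 29, 32, z), (33, x, 12, 21, p), (33, x, 12, 21, z)}
(S ⋈ P) ⋈ U (natural join on B): {(13, m, 28, 18, a, 23, c), (13, m, 28, 18, p, 23, c), (13, m, 28, 18, w, 23, c), (13, s, 19, 13, a, 31, w), (13, s, 19, 13, a, 4, r), (13, s, 19, 13, p, 31, w), (13, s, 19, 13, p, 4, r), (13, s, 19, 13, w, 31, w), (13, s, 19, 13, w, 4, r), (13, s, 30, 15, a, 31, w), (13, s, 30, 15, a, 4, r), (13, s, 30, 15, p, 31, w), (13, s, 30, 15, p, 4, r), (13, s, 30, 15, w, 31, w), (13, s, 30, 15, w, 4, r), (33, x, 12, 21, p, 11, m), (33, x, 12, 21, z, 11, m)}
σ[E = r]: keep tuples satisfying E = r → {(13, s, 19, 13, a, 4, r), (13, s, 19, 13, p, 4, r), (13, s, 19, 13, w, 4, r), (13, s, 30, 15, a, 4, r), (13, s, 30, 15, p, 4, r), (13, s, 30, 15, w, 4, r)}
Projecting to D, A (3 duplicate(s) eliminated): {(4, a), (4, p), (4, w)}

{(4, a), (4, p), (4, w)}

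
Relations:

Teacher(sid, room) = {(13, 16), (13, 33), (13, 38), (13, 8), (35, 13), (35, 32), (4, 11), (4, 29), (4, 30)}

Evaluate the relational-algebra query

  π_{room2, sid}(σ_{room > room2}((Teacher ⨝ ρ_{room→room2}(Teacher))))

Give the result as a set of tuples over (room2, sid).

{(11, 4), (13, 35), (16, 13), (29, 4), (33, 13), (8, 13)}

ρ[room→room2]: schema becomes (sid, room2); tuples unchanged.
Joining Teacher and ρ_{room→room2}(Teacher) on sid yields {(13, 16, 16), (13, 16, 33), (13, 16, 38), (13, 16, 8), (13, 33, 16), (13, 33, 33), (13, 33, 38), (13, 33, 8), (13, 38, 16), (13, 38, 33), (13, 38, 38), (13, 38, 8), (13, 8, 16), (13, 8, 33), (13, 8, 38), (13, 8, 8), (35, 13, 13), (35, 13, 32), (35, 32, 13), (35, 32, 32), (4, 11, 11), (4, 11, 29), (4, 11, 30), (4, 29, 11), (4, 29, 29), (4, 29, 30), (4, 30, 11), (4, 30, 29), (4, 30, 30)}.
Filtering on room > room2 leaves {(13, 16, 8), (13, 33, 16), (13, 33, 8), (13, 38, 16), (13, 38, 33), (13, 38, 8), (35, 32, 13), (4, 29, 11), (4, 30, 11), (4, 30, 29)}.
Keep only column(s) room2, sid (4 duplicate(s) eliminated): {(11, 4), (13, 35), (16, 13), (29, 4), (33, 13), (8, 13)}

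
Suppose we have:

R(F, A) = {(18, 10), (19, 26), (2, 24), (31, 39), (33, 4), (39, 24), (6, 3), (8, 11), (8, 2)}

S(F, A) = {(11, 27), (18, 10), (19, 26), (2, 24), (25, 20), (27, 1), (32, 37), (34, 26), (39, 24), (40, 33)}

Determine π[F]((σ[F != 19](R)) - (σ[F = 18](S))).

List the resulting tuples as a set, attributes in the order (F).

{2, 31, 33, 39, 6, 8}

Apply σ_{F != 19}; surviving tuples: {(18, 10), (2, 24), (31, 39), (33, 4), (39, 24), (6, 3), (8, 11), (8, 2)}
Apply σ_{F = 18}; surviving tuples: {(18, 10)}
Difference: {(18, 10), (2, 24), (31, 39), (33, 4), (39, 24), (6, 3), (8, 11), (8, 2)} with {(18, 10)} → {(2, 24), (31, 39), (33, 4), (39, 24), (6, 3), (8, 11), (8, 2)}
Keep only column(s) F (1 duplicate(s) eliminated): {2, 31, 33, 39, 6, 8}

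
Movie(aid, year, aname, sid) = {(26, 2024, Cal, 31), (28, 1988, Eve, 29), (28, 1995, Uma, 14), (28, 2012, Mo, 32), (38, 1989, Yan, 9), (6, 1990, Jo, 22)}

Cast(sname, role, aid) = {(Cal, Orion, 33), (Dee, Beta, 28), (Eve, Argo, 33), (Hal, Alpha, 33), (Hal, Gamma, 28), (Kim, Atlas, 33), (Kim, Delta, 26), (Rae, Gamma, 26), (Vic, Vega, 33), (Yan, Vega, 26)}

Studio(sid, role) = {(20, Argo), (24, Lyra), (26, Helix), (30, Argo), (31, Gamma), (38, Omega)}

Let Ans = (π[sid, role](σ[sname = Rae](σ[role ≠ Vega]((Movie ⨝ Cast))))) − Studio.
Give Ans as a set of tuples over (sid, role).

Joining Movie and Cast on aid yields {(26, 2024, Cal, 31, Kim, Delta), (26, 2024, Cal, 31, Rae, Gamma), (26, 2024, Cal, 31, Yan, Vega), (28, 1988, Eve, 29, Dee, Beta), (28, 1988, Eve, 29, Hal, Gamma), (28, 1995, Uma, 14, Dee, Beta), (28, 1995, Uma, 14, Hal, Gamma), (28, 2012, Mo, 32, Dee, Beta), (28, 2012, Mo, 32, Hal, Gamma)}.
Filtering on role ≠ Vega leaves {(26, 2024, Cal, 31, Kim, Delta), (26, 2024, Cal, 31, Rae, Gamma), (28, 1988, Eve, 29, Dee, Beta), (28, 1988, Eve, 29, Hal, Gamma), (28, 1995, Uma, 14, Dee, Beta), (28, 1995, Uma, 14, Hal, Gamma), (28, 2012, Mo, 32, Dee, Beta), (28, 2012, Mo, 32, Hal, Gamma)}.
Filtering on sname = Rae leaves {(26, 2024, Cal, 31, Rae, Gamma)}.
Projecting to sid, role: {(31, Gamma)}
Difference: {(31, Gamma)} with {(20, Argo), (24, Lyra), (26, Helix), (30, Argo), (31, Gamma), (38, Omega)} → {}

{}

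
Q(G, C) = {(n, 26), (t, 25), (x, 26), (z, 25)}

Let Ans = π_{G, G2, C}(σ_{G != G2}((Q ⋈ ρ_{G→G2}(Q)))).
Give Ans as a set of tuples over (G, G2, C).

{(n, x, 26), (t, z, 25), (x, n, 26), (z, t, 25)}

ρ[G→G2]: schema becomes (G2, C); tuples unchanged.
Joining Q and ρ_{G→G2}(Q) on C yields {(n, 26, n), (n, 26, x), (t, 25, t), (t, 25, z), (x, 26, n), (x, 26, x), (z, 25, t), (z, 25, z)}.
Filtering on G != G2 leaves {(n, 26, x), (t, 25, z), (x, 26, n), (z, 25, t)}.
Keep only column(s) G, G2, C: {(n, x, 26), (t, z, 25), (x, n, 26), (z, t, 25)}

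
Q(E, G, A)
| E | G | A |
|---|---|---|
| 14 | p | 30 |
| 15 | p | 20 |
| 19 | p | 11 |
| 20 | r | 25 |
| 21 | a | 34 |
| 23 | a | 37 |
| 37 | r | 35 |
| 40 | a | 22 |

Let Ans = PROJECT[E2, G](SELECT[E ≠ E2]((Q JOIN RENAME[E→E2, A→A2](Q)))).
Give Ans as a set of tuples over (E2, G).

{(14, p), (15, p), (19, p), (20, r), (21, a), (23, a), (37, r), (40, a)}

ρ[E→E2, A→A2]: schema becomes (E2, G, A2); tuples unchanged.
Natural join on G: {(14, p, 30, 14, 30), (14, p, 30, 15, 20), (14, p, 30, 19, 11), (15, p, 20, 14, 30), (15, p, 20, 15, 20), (15, p, 20, 19, 11), (19, p, 11, 14, 30), (19, p, 11, 15, 20), (19, p, 11, 19, 11), (20, r, 25, 20, 25), (20, r, 25, 37, 35), (21, a, 34, 21, 34), (21, a, 34, 23, 37), (21, a, 34, 40, 22), (23, a, 37, 21, 34), (23, a, 37, 23, 37), (23, a, 37, 40, 22), (37, r, 35, 20, 25), (37, r, 35, 37, 35), (40, a, 22, 21, 34), (40, a, 22, 23, 37), (40, a, 22, 40, 22)}
Apply σ_{E ≠ E2}; surviving tuples: {(14, p, 30, 15, 20), (14, p, 30, 19, 11), (15, p, 20, 14, 30), (15, p, 20, 19, 11), (19, p, 11, 14, 30), (19, p, 11, 15, 20), (20, r, 25, 37, 35), (21, a, 34, 23, 37), (21, a, 34, 40, 22), (23, a, 37, 21, 34), (23, a, 37, 40, 22), (37, r, 35, 20, 25), (40, a, 22, 21, 34), (40, a, 22, 23, 37)}
Projecting to E2, G (6 duplicate(s) eliminated): {(14, p), (15, p), (19, p), (20, r), (21, a), (23, a), (37, r), (40, a)}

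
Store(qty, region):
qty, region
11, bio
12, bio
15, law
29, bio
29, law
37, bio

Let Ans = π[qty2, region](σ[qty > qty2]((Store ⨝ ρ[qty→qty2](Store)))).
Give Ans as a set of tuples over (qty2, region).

ρ[qty→qty2]: schema becomes (qty2, region); tuples unchanged.
Natural join on region: {(11, bio, 11), (11, bio, 12), (11, bio, 29), (11, bio, 37), (12, bio, 11), (12, bio, 12), (12, bio, 29), (12, bio, 37), (15, law, 15), (15, law, 29), (29, bio, 11), (29, bio, 12), (29, bio, 29), (29, bio, 37), (29, law, 15), (29, law, 29), (37, bio, 11), (37, bio, 12), (37, bio, 29), (37, bio, 37)}
σ[qty > qty2]: keep tuples satisfying qty > qty2 → {(12, bio, 11), (29, bio, 11), (29, bio, 12), (29, law, 15), (37, bio, 11), (37, bio, 12), (37, bio, 29)}
π_{qty2, region} gives {(11, bio), (12, bio), (15, law), (29, bio)} (3 duplicate(s) eliminated).

{(11, bio), (12, bio), (15, law), (29, bio)}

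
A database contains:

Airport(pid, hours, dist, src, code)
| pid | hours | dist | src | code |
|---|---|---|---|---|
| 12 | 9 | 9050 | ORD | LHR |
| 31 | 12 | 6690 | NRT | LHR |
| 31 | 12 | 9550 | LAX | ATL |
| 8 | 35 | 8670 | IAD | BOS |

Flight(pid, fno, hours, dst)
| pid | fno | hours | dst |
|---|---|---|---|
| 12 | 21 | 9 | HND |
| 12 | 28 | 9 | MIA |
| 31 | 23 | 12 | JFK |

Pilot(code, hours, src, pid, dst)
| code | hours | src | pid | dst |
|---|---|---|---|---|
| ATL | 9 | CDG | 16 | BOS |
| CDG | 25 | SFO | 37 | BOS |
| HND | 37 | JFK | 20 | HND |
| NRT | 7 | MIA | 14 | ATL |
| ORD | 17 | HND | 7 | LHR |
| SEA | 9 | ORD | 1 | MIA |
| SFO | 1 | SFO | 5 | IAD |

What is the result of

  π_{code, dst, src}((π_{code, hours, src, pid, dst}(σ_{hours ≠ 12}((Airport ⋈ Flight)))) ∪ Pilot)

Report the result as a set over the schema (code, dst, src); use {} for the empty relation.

Joining Airport and Flight on pid, hours yields {(12, 9, 9050, ORD, LHR, 21, HND), (12, 9, 9050, ORD, LHR, 28, MIA), (31, 12, 6690, NRT, LHR, 23, JFK), (31, 12, 9550, LAX, ATL, 23, JFK)}.
Filtering on hours ≠ 12 leaves {(12, 9, 9050, ORD, LHR, 21, HND), (12, 9, 9050, ORD, LHR, 28, MIA)}.
π[code, hours, src, pid, dst]: project onto (code, hours, src, pid, dst) → {(LHR, 9, ORD, 12, HND), (LHR, 9, ORD, 12, MIA)}
Set union of the two operands is {(ATL, 9, CDG, 16, BOS), (CDG, 25, SFO, 37, BOS), (HND, 37, JFK, 20, HND), (LHR, 9, ORD, 12, HND), (LHR, 9, ORD, 12, MIA), (NRT, 7, MIA, 14, ATL), (ORD, 17, HND, 7, LHR), (SEA, 9, ORD, 1, MIA), (SFO, 1, SFO, 5, IAD)}.
π[code, dst, src]: project onto (code, dst, src) → {(ATL, BOS, CDG), (CDG, BOS, SFO), (HND, HND, JFK), (LHR, HND, ORD), (LHR, MIA, ORD), (NRT, ATL, MIA), (ORD, LHR, HND), (SEA, MIA, ORD), (SFO, IAD, SFO)}

{(ATL, BOS, CDG), (CDG, BOS, SFO), (HND, HND, JFK), (LHR, HND, ORD), (LHR, MIA, ORD), (NRT, ATL, MIA), (ORD, LHR, HND), (SEA, MIA, ORD), (SFO, IAD, SFO)}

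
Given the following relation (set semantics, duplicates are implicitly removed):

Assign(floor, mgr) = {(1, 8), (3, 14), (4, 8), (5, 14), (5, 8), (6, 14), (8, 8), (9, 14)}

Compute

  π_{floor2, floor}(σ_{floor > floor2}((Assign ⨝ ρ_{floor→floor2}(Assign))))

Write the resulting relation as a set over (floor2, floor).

ρ[floor→floor2]: schema becomes (floor2, mgr); tuples unchanged.
Assign ⋈ ρ_{floor→floor2}(Assign) (natural join on mgr): {(1, 8, 1), (1, 8, 4), (1, 8, 5), (1, 8, 8), (3, 14, 3), (3, 14, 5), (3, 14, 6), (3, 14, 9), (4, 8, 1), (4, 8, 4), (4, 8, 5), (4, 8, 8), (5, 14, 3), (5, 14, 5), (5, 14, 6), (5, 14, 9), (5, 8, 1), (5, 8, 4), (5, 8, 5), (5, 8, 8), (6, 14, 3), (6, 14, 5), (6, 14, 6), (6, 14, 9), (8, 8, 1), (8, 8, 4), (8, 8, 5), (8, 8, 8), (9, 14, 3), (9, 14, 5), (9, 14, 6), (9, 14, 9)}
σ[floor > floor2]: keep tuples satisfying floor > floor2 → {(4, 8, 1), (5, 14, 3), (5, 8, 1), (5, 8, 4), (6, 14, 3), (6, 14, 5), (8, 8, 1), (8, 8, 4), (8, 8, 5), (9, 14, 3), (9, 14, 5), (9, 14, 6)}
π_{floor2, floor} gives {(1, 4), (1, 5), (1, 8), (3, 5), (3, 6), (3, 9), (4, 5), (4, 8), (5, 6), (5, 8), (5, 9), (6, 9)}.

{(1, 4), (1, 5), (1, 8), (3, 5), (3, 6), (3, 9), (4, 5), (4, 8), (5, 6), (5, 8), (5, 9), (6, 9)}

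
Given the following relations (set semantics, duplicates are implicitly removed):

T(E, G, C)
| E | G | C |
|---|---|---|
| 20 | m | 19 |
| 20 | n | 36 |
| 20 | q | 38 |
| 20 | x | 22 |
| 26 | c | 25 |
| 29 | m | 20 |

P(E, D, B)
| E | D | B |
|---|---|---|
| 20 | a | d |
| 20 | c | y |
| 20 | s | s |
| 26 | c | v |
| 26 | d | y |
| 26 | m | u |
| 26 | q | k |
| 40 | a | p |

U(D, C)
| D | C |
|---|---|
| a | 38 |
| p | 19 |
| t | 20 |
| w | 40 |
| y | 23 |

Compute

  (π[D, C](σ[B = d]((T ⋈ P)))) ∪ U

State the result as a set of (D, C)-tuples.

T ⋈ P (natural join on E): {(20, m, 19, a, d), (20, m, 19, c, y), (20, m, 19, s, s), (20, n, 36, a, d), (20, n, 36, c, y), (20, n, 36, s, s), (20, q, 38, a, d), (20, q, 38, c, y), (20, q, 38, s, s), (20, x, 22, a, d), (20, x, 22, c, y), (20, x, 22, s, s), (26, c, 25, c, v), (26, c, 25, d, y), (26, c, 25, m, u), (26, c, 25, q, k)}
Filtering on B = d leaves {(20, m, 19, a, d), (20, n, 36, a, d), (20, q, 38, a, d), (20, x, 22, a, d)}.
π_{D, C} gives {(a, 19), (a, 22), (a, 36), (a, 38)}.
Set union of the two operands is {(a, 19), (a, 22), (a, 36), (a, 38), (p, 19), (t, 20), (w, 40), (y, 23)}.

{(a, 19), (a, 22), (a, 36), (a, 38), (p, 19), (t, 20), (w, 40), (y, 23)}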